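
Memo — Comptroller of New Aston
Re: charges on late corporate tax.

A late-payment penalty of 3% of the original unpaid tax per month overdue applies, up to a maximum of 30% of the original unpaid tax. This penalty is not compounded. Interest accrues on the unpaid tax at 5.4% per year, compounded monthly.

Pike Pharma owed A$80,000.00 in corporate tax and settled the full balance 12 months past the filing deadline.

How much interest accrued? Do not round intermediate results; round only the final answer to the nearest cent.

A$4,428.54

Interest (5.4%/yr ÷ 12 = 0.45%/month): A$80,000.00 × ((1 + 0.0045)^12 − 1) = A$4,428.5402…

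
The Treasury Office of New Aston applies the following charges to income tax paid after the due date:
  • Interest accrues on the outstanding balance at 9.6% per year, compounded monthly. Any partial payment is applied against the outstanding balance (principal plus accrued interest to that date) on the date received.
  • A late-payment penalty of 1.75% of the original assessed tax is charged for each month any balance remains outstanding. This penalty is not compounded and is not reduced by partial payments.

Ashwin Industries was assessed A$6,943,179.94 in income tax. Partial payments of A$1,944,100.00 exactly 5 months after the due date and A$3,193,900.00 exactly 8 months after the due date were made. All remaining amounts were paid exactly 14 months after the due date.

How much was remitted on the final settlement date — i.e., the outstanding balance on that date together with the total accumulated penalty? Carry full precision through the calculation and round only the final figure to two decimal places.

A$4,024,709.90

Monthly rate = 9.6% ÷ 12 = 0.8%
Balance at month 5: A$6,943,179.9400 × (1 + 0.008)^5 = A$7,225,386.4643…
After A$1,944,100.00 payment: A$7,225,386.4643… − A$1,944,100.00 = A$5,281,286.4643…
Balance at month 8: A$5,281,286.4643… × (1 + 0.008)^3 = A$5,409,054.0504…
After A$3,193,900.00 payment: A$5,409,054.0504… − A$3,193,900.00 = A$2,215,154.0504…
Balance at month 14: A$2,215,154.0504… × (1 + 0.008)^6 = A$2,323,630.8125…
Penalty: 14 × 1.75% × A$6,943,179.94 = A$1,701,079.09…
Final settlement = outstanding balance + penalty = A$2,323,630.8125… + A$1,701,079.09… = A$4,024,709.90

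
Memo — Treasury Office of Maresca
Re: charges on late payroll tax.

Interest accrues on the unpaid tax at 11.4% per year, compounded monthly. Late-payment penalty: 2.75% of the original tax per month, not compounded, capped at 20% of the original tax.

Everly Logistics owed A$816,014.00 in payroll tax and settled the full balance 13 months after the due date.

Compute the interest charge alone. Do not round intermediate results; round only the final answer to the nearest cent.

Interest (11.4%/yr ÷ 12 = 0.95%/month): A$816,014.00 × ((1 + 0.0095)^13 − 1) = A$106,726.9883…

A$106,726.99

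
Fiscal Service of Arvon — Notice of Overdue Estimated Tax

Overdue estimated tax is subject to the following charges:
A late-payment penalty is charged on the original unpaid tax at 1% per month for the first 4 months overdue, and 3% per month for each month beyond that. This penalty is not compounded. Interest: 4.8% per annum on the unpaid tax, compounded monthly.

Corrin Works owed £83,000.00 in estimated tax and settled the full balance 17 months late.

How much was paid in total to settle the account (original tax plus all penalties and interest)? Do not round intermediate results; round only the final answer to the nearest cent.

Penalty, months 1–4: 4 × 1% × £83,000.00 = £3,320.00
Penalty, months 5–17: 13 × 3% × £83,000.00 = £32,370.00
Interest (4.8%/yr ÷ 12 = 0.4%/month): £83,000.00 × ((1 + 0.004)^17 − 1) = £5,828.2713…
Total = £83,000.00 + £35,690.0000 + £5,828.2713… = £124,518.27

£124,518.27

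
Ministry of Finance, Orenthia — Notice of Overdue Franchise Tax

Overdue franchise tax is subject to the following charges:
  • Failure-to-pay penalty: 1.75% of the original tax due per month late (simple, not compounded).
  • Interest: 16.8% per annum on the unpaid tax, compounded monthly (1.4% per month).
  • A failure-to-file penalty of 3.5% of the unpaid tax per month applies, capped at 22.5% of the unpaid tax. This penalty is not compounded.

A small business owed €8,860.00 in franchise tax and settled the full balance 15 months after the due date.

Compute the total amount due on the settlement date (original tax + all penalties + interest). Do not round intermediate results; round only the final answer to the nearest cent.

€15,233.73

Failure-to-file: 15 × 3.5% × €8,860.00 = €4,651.50, capped at 22.5% × €8,860.00 = €1,993.50
Failure-to-pay penalty: 15 × 1.75% × €8,860.00 = €2,325.75
Interest: €8,860.00 × ((1 + 0.014)^15 − 1) = €8,860.00 × 0.2318826… = €2,054.4799…
Total = €8,860.00 + €4,319.2500 + €2,054.4799… = €15,233.73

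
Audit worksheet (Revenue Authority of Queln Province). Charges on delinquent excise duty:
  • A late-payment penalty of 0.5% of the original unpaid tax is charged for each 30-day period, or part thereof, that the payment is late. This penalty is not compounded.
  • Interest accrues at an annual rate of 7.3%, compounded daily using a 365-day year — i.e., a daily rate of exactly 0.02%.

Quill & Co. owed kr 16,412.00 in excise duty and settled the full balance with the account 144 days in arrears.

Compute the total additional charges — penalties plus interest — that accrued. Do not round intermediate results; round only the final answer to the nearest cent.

Penalty periods: ⌈144/30⌉ = 5; penalty = 5 × 0.5% × kr 16,412.00 = kr 410.30
Interest: kr 16,412.00 × ((1 + 0.0002)^144 − 1) = kr 16,412.00 × 0.02921577… = kr 479.4892…
Penalties + interest = kr 410.3000 + kr 479.4892… = kr 889.79

kr 889.79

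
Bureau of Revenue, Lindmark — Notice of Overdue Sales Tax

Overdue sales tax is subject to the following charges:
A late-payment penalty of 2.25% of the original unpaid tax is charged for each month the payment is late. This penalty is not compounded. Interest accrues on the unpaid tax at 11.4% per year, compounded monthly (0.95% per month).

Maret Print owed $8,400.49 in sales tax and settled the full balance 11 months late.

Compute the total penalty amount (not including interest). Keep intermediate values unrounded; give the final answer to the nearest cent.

Late-payment penalty: 11 × 2.25% × $8,400.49 = $2,079.12…

$2,079.12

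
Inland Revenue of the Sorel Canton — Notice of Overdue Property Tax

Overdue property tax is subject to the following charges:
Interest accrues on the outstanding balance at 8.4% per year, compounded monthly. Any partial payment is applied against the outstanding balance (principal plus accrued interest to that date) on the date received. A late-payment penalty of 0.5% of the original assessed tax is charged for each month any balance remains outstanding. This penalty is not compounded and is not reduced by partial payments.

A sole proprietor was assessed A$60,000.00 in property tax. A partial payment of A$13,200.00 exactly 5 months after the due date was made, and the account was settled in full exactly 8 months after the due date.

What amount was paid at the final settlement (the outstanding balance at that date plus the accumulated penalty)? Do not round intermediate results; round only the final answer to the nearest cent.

Monthly rate = 8.4% ÷ 12 = 0.7%
Balance at month 5: A$60,000.0000 × (1 + 0.007)^5 = A$62,129.6065…
After A$13,200.00 payment: A$62,129.6065… − A$13,200.00 = A$48,929.6065…
Balance at month 8: A$48,929.6065… × (1 + 0.007)^3 = A$49,964.3377…
Penalty: 8 × 0.5% × A$60,000.00 = A$2,400.00
Final settlement = outstanding balance + penalty = A$49,964.3377… + A$2,400.00 = A$52,364.34

A$52,364.34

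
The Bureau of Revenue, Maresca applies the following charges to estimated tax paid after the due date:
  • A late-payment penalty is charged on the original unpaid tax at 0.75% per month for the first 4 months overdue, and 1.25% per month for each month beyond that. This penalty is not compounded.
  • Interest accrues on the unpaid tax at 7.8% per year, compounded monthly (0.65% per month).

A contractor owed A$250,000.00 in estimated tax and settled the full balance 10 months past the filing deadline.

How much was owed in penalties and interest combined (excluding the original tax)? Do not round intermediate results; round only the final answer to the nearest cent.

Penalty, months 1–4: 4 × 0.75% × A$250,000.00 = A$7,500.00
Penalty, months 5–10: 6 × 1.25% × A$250,000.00 = A$18,750.00
Interest: A$250,000.00 × ((1 + 0.0065)^10 − 1) = A$250,000.00 × 0.0669346… = A$16,733.6457…
Penalties + interest = A$26,250.0000 + A$16,733.6457… = A$42,983.65

A$42,983.65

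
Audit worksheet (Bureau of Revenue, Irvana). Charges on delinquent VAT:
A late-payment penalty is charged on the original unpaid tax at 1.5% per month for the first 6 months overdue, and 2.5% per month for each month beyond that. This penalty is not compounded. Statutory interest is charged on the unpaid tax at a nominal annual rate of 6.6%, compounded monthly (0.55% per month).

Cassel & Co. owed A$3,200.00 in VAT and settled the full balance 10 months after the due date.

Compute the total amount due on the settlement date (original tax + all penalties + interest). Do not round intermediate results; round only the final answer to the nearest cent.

A$3,988.42

Penalty, months 1–6: 6 × 1.5% × A$3,200.00 = A$288.00
Penalty, months 7–10: 4 × 2.5% × A$3,200.00 = A$320.00
Interest: A$3,200.00 × ((1 + 0.0055)^10 − 1) = A$3,200.00 × 0.0563814… = A$180.4205…
Total = A$3,200.00 + A$608.0000 + A$180.4205… = A$3,988.42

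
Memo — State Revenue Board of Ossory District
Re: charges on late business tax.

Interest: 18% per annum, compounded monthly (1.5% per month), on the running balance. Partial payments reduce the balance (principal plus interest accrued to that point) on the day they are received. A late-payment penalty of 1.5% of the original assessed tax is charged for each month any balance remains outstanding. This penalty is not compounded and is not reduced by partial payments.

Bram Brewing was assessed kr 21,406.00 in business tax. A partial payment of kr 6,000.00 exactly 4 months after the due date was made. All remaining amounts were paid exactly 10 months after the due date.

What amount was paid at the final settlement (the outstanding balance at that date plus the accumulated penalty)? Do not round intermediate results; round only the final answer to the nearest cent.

kr 21,492.78

Balance at month 4: kr 21,406.0000 × (1 + 0.015)^4 = kr 22,719.5482…
After kr 6,000.00 payment: kr 22,719.5482… − kr 6,000.00 = kr 16,719.5482…
Balance at month 10: kr 16,719.5482… × (1 + 0.015)^6 = kr 18,281.8773…
Penalty: 10 × 1.5% × kr 21,406.00 = kr 3,210.90
Final settlement = outstanding balance + penalty = kr 18,281.8773… + kr 3,210.90 = kr 21,492.78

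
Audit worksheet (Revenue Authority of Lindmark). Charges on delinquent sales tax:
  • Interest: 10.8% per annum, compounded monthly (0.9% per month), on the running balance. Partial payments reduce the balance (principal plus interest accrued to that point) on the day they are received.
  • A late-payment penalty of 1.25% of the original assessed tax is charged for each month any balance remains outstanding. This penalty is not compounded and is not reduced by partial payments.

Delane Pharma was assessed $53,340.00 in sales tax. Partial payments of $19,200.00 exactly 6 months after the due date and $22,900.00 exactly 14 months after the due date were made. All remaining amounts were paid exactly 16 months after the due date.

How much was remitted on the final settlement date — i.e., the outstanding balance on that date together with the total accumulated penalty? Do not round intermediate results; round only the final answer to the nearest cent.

$27,916.11

Balance at month 6: $53,340.0000 × (1 + 0.009)^6 = $56,285.9511…
After $19,200.00 payment: $56,285.9511… − $19,200.00 = $37,085.9511…
Balance at month 14: $37,085.9511… × (1 + 0.009)^8 = $39,841.7816…
After $22,900.00 payment: $39,841.7816… − $22,900.00 = $16,941.7816…
Balance at month 16: $16,941.7816… × (1 + 0.009)^2 = $17,248.1060…
Penalty: 16 × 1.25% × $53,340.00 = $10,668.00
Final settlement = outstanding balance + penalty = $17,248.1060… + $10,668.00 = $27,916.11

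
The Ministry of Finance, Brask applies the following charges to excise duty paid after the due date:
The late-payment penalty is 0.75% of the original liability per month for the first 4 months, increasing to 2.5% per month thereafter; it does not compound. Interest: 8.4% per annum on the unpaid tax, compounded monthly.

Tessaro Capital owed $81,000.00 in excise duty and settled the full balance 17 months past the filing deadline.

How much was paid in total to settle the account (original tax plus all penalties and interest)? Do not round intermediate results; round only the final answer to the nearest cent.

Penalty, months 1–4: 4 × 0.75% × $81,000.00 = $2,430.00
Penalty, months 5–17: 13 × 2.5% × $81,000.00 = $26,325.00
Interest (8.4%/yr ÷ 12 = 0.7%/month): $81,000.00 × ((1 + 0.007)^17 − 1) = $10,198.1478…
Total = $81,000.00 + $28,755.0000 + $10,198.1478… = $119,953.15

$119,953.15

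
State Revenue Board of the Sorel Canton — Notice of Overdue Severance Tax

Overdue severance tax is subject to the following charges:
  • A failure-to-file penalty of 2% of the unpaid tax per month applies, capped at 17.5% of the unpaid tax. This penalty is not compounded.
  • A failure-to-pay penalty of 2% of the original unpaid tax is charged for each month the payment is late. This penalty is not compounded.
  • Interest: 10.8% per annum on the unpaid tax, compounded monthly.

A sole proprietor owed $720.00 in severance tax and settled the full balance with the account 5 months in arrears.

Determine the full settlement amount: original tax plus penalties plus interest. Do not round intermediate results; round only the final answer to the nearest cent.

$896.99

Failure-to-file: 5 × 2% × $720.00 = $72.00 (under the 17.5% cap)
Failure-to-pay penalty = 2% × $720.00 × 5 mo = $72.00
Interest (10.8%/yr ÷ 12 = 0.9%/month): $720.00 × ((1 + 0.009)^5 − 1) = $32.9885…
Total = $720.00 + $144.0000 + $32.9885… = $896.99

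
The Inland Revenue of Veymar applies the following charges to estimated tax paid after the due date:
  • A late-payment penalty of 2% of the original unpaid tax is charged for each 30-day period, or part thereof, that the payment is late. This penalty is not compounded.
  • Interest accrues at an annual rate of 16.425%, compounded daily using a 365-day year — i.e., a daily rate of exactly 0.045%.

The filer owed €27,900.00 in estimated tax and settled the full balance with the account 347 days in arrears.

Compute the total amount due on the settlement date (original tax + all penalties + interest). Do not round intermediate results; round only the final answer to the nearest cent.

€39,310.00

Penalty periods: ⌈347/30⌉ = 12; penalty = 12 × 2% × €27,900.00 = €6,696.00
Interest: €27,900.00 × ((1 + 0.00045)^347 − 1) = €27,900.00 × 0.16896048… = €4,713.9974…
Total = €27,900.00 + €6,696.0000 + €4,713.9974… = €39,310.00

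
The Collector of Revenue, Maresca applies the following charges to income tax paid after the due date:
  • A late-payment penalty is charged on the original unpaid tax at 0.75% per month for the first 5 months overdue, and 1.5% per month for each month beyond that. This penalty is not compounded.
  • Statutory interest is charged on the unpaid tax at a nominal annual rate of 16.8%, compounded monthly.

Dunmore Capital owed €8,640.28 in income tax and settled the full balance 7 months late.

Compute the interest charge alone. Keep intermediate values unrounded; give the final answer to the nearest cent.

€883.15

Interest (16.8%/yr ÷ 12 = 1.4%/month): €8,640.28 × ((1 + 0.014)^7 − 1) = €883.1524…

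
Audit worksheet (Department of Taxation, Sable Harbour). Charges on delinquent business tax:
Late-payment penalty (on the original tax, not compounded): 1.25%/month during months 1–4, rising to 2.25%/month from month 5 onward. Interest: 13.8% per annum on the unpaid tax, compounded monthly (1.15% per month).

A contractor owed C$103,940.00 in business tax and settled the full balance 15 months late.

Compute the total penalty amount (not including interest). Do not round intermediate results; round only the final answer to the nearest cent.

Penalty, months 1–4: 4 × 1.25% × C$103,940.00 = C$5,197.00
Penalty, months 5–15: 11 × 2.25% × C$103,940.00 = C$25,725.15
Total penalty = C$5,197.00 + C$25,725.15 = C$30,922.15

C$30,922.15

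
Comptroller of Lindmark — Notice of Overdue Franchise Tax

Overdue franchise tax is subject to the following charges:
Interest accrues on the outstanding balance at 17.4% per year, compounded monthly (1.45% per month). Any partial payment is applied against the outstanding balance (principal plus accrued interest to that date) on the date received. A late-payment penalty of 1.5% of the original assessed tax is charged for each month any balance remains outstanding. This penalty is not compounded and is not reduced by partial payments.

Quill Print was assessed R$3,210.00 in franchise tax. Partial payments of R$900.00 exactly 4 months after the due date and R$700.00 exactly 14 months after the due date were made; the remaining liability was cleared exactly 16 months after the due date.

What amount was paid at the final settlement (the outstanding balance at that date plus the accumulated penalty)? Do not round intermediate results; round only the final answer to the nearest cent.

R$3,021.70

Balance at month 4: R$3,210.0000 × (1 + 0.0145)^4 = R$3,400.2687…
After R$900.00 payment: R$3,400.2687… − R$900.00 = R$2,500.2687…
Balance at month 14: R$2,500.2687… × (1 + 0.0145)^10 = R$2,887.4016…
After R$700.00 payment: R$2,887.4016… − R$700.00 = R$2,187.4016…
Balance at month 16: R$2,187.4016… × (1 + 0.0145)^2 = R$2,251.2962…
Penalty: 16 × 1.5% × R$3,210.00 = R$770.40
Final settlement = outstanding balance + penalty = R$2,251.2962… + R$770.40 = R$3,021.70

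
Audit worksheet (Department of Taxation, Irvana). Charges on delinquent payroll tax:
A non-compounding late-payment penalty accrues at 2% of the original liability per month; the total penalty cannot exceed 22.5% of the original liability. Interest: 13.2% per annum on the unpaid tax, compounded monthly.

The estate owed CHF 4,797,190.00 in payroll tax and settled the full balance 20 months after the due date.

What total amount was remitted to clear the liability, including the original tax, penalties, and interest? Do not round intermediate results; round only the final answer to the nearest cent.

CHF 7,049,858.52

Penalty (uncapped): 20 × 2% × CHF 4,797,190.00 = CHF 1,918,876.00; cap = 22.5% × CHF 4,797,190.00 = CHF 1,079,367.75 → penalty = CHF 1,079,367.75
Interest (13.2%/yr ÷ 12 = 1.1%/month): CHF 4,797,190.00 × ((1 + 0.011)^20 − 1) = CHF 1,173,300.7732…
Total = CHF 4,797,190.00 + CHF 1,079,367.7500 + CHF 1,173,300.7732… = CHF 7,049,858.52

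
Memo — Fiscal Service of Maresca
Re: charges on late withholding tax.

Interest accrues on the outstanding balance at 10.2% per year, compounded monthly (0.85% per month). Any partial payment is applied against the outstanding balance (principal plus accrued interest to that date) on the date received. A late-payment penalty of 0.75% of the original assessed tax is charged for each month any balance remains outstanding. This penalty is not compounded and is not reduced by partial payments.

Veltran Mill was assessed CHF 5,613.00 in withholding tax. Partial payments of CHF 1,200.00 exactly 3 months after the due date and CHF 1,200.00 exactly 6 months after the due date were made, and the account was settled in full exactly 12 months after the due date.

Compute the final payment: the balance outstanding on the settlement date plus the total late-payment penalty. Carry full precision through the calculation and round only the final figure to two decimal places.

CHF 4,160.74

Balance at month 3: CHF 5,613.0000 × (1 + 0.0085)^3 = CHF 5,757.3516…
After CHF 1,200.00 payment: CHF 5,757.3516… − CHF 1,200.00 = CHF 4,557.3516…
Balance at month 6: CHF 4,557.3516… × (1 + 0.0085)^3 = CHF 4,674.5546…
After CHF 1,200.00 payment: CHF 4,674.5546… − CHF 1,200.00 = CHF 3,474.5546…
Balance at month 12: CHF 3,474.5546… × (1 + 0.0085)^6 = CHF 3,655.5654…
Penalty: 12 × 0.75% × CHF 5,613.00 = CHF 505.17
Final settlement = outstanding balance + penalty = CHF 3,655.5654… + CHF 505.17 = CHF 4,160.74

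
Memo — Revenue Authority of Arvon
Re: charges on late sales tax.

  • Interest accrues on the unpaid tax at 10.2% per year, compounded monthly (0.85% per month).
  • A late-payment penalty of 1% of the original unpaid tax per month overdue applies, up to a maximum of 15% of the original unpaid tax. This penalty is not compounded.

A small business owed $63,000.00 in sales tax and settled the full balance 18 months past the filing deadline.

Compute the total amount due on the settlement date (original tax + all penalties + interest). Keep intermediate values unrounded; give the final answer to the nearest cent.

$82,818.02

Penalty (uncapped): 18 × 1% × $63,000.00 = $11,340.00; cap = 15% × $63,000.00 = $9,450.00 → penalty = $9,450.00
Interest: $63,000.00 × ((1 + 0.0085)^18 − 1) = $63,000.00 × 0.1645717… = $10,368.0194…
Total = $63,000.00 + $9,450.0000 + $10,368.0194… = $82,818.02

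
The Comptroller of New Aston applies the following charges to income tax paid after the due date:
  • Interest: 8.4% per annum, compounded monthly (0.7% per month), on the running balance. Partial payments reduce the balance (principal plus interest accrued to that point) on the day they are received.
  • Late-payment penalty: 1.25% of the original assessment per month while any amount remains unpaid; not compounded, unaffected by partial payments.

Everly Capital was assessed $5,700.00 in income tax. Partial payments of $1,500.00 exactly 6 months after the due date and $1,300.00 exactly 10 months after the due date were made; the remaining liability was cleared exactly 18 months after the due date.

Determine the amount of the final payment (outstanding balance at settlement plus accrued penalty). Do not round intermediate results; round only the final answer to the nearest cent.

Balance at month 6: $5,700.0000 × (1 + 0.007)^6 = $5,943.6288…
After $1,500.00 payment: $5,943.6288… − $1,500.00 = $4,443.6288…
Balance at month 10: $4,443.6288… × (1 + 0.007)^4 = $4,569.3629…
After $1,300.00 payment: $4,569.3629… − $1,300.00 = $3,269.3629…
Balance at month 18: $3,269.3629… × (1 + 0.007)^8 = $3,456.9962…
Penalty: 18 × 1.25% × $5,700.00 = $1,282.50
Final settlement = outstanding balance + penalty = $3,456.9962… + $1,282.50 = $4,739.50

$4,739.50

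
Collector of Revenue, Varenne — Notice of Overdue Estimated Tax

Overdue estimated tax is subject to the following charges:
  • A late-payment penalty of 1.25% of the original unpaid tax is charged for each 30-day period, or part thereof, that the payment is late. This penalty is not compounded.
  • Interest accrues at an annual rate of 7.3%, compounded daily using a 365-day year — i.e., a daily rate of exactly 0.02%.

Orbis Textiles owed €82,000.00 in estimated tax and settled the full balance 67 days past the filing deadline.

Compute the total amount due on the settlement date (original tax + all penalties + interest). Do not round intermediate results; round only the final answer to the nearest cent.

€86,181.08

Penalty periods: ⌈67/30⌉ = 3; penalty = 3 × 1.25% × €82,000.00 = €3,075.00
Interest: €82,000.00 × ((1 + 0.0002)^67 − 1) = €82,000.00 × 0.01348882… = €1,106.0836…
Total = €82,000.00 + €3,075.0000 + €1,106.0836… = €86,181.08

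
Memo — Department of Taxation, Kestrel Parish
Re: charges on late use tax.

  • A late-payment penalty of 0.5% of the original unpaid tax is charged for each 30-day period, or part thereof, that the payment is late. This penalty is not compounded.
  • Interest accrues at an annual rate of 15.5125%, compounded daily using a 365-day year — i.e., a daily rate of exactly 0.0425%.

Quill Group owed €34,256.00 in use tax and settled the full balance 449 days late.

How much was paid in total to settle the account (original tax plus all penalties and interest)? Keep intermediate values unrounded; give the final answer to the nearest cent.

Penalty periods: ⌈449/30⌉ = 15; penalty = 15 × 0.5% × €34,256.00 = €2,569.20
Interest: €34,256.00 × ((1 + 0.000425)^449 − 1) = €34,256.00 × 0.21019858… = €7,200.5625…
Total = €34,256.00 + €2,569.2000 + €7,200.5625… = €44,025.76

€44,025.76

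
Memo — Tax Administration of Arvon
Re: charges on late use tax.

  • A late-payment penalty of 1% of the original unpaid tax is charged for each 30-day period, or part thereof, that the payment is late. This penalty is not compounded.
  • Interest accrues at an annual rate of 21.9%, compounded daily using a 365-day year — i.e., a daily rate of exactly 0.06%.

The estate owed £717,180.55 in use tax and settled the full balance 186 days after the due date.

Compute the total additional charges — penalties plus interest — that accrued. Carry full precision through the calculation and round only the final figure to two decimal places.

Penalty periods: ⌈186/30⌉ = 7; penalty = 7 × 1% × £717,180.55 = £50,202.64…
Interest: £717,180.55 × ((1 + 0.0006)^186 − 1) = £717,180.55 × 0.11802813… = £84,647.4776…
Penalties + interest = £50,202.6385 + £84,647.4776… = £134,850.12

£134,850.12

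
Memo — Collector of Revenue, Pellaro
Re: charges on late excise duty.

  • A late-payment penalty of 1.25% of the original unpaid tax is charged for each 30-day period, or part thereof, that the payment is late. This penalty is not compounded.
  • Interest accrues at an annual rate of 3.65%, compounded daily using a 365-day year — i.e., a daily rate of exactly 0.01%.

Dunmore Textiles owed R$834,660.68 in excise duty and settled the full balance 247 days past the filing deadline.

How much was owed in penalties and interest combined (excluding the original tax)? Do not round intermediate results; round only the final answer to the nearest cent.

R$114,771.11

Penalty periods: ⌈247/30⌉ = 9; penalty = 9 × 1.25% × R$834,660.68 = R$93,899.33…
Interest: R$834,660.68 × ((1 + 0.0001)^247 − 1) = R$834,660.68 × 0.02500631… = R$20,871.7806…
Penalties + interest = R$93,899.3265 + R$20,871.7806… = R$114,771.11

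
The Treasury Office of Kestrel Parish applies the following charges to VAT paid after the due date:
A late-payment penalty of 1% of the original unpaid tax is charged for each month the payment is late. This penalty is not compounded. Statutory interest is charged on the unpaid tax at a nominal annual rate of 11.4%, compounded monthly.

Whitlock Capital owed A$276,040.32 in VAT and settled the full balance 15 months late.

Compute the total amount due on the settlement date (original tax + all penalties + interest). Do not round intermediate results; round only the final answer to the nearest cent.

Late-payment penalty = 1% × A$276,040.32 × 15 mo = A$41,406.05…
Interest (11.4%/yr ÷ 12 = 0.95%/month): A$276,040.32 × ((1 + 0.0095)^15 − 1) = A$42,062.3918…
Total = A$276,040.32 + A$41,406.0480 + A$42,062.3918… = A$359,508.76

A$359,508.76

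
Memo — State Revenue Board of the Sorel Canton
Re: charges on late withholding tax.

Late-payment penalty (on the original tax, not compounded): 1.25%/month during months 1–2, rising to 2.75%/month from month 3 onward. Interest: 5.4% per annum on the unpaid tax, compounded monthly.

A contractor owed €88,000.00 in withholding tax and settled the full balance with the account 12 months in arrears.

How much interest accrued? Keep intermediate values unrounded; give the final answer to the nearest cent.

€4,871.39

Interest (5.4%/yr ÷ 12 = 0.45%/month): €88,000.00 × ((1 + 0.0045)^12 − 1) = €4,871.3942…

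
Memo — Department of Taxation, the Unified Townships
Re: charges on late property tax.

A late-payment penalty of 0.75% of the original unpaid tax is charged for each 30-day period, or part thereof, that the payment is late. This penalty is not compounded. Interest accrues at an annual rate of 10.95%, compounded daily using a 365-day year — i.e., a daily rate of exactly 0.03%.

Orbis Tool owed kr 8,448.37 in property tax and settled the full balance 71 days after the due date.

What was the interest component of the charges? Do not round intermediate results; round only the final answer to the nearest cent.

kr 181.85

Interest: kr 8,448.37 × ((1 + 0.0003)^71 − 1) = kr 8,448.37 × 0.02152520… = kr 181.8529…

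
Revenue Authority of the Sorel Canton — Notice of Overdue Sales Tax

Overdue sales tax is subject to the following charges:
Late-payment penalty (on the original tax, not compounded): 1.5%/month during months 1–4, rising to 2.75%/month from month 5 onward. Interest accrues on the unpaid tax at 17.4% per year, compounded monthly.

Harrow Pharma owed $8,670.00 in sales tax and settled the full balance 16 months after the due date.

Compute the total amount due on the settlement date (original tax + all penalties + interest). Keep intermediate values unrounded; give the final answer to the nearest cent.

$14,297.01

Penalty, months 1–4: 4 × 1.5% × $8,670.00 = $520.20
Penalty, months 5–16: 12 × 2.75% × $8,670.00 = $2,861.10
Interest (17.4%/yr ÷ 12 = 1.45%/month): $8,670.00 × ((1 + 0.0145)^16 − 1) = $2,245.7082…
Total = $8,670.00 + $3,381.3000 + $2,245.7082… = $14,297.01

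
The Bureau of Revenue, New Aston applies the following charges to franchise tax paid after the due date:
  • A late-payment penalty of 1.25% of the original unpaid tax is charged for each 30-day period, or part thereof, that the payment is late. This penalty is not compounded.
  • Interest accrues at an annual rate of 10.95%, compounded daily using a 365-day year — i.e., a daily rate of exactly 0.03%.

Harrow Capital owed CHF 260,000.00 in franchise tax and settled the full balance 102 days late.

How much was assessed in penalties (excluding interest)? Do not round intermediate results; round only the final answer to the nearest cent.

Penalty periods: ⌈102/30⌉ = 4; penalty = 4 × 1.25% × CHF 260,000.00 = CHF 13,000.00

CHF 13,000.00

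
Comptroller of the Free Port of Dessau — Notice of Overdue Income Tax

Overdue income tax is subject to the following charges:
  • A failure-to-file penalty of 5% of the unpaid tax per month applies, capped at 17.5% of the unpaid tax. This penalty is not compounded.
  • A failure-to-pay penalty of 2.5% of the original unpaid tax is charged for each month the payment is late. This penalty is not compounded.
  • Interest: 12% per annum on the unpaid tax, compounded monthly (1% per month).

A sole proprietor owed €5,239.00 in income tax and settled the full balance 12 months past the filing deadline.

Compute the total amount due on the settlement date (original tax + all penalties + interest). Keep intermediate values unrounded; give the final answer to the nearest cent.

€8,391.96

Failure-to-file: 12 × 5% × €5,239.00 = €3,143.40, capped at 17.5% × €5,239.00 = €916.83…
Failure-to-pay penalty: 12 × 2.5% × €5,239.00 = €1,571.70
Interest: €5,239.00 × ((1 + 0.01)^12 − 1) = €5,239.00 × 0.1268250… = €664.4363…
Total = €5,239.00 + €2,488.5250 + €664.4363… = €8,391.96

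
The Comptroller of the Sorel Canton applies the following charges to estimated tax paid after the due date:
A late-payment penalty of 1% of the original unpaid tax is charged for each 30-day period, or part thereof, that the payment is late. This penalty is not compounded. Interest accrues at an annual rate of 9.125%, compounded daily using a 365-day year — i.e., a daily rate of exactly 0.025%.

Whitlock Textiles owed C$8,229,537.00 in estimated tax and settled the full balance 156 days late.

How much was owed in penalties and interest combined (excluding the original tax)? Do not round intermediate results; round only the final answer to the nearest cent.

Penalty periods: ⌈156/30⌉ = 6; penalty = 6 × 1% × C$8,229,537.00 = C$493,772.22
Interest: C$8,229,537.00 × ((1 + 0.00025)^156 − 1) = C$8,229,537.00 × 0.03976542… = C$327,250.9592…
Penalties + interest = C$493,772.2200 + C$327,250.9592… = C$821,023.18

C$821,023.18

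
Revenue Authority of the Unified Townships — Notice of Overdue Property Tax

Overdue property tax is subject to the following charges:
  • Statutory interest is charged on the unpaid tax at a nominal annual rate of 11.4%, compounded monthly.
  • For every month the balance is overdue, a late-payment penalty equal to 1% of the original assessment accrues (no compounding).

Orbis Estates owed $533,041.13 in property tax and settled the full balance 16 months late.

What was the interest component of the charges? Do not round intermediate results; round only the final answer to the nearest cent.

$87,059.10

Interest (11.4%/yr ÷ 12 = 0.95%/month): $533,041.13 × ((1 + 0.0095)^16 − 1) = $87,059.1014…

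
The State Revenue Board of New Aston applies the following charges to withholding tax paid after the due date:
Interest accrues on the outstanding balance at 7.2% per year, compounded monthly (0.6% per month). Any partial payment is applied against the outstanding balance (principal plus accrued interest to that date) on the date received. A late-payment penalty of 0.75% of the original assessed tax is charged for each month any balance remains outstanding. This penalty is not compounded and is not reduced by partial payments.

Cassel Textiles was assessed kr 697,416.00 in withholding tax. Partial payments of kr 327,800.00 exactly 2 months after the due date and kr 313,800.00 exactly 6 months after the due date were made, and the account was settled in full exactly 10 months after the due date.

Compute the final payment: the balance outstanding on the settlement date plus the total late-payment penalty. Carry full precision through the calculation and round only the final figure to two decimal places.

kr 127,447.17

Balance at month 2: kr 697,416.0000 × (1 + 0.006)^2 = kr 705,810.0990…
After kr 327,800.00 payment: kr 705,810.0990… − kr 327,800.00 = kr 378,010.0990…
Balance at month 6: kr 378,010.0990… × (1 + 0.006)^4 = kr 387,164.3186…
After kr 313,800.00 payment: kr 387,164.3186… − kr 313,800.00 = kr 73,364.3186…
Balance at month 10: kr 73,364.3186… × (1 + 0.006)^4 = kr 75,140.9724…
Penalty: 10 × 0.75% × kr 697,416.00 = kr 52,306.20
Final settlement = outstanding balance + penalty = kr 75,140.9724… + kr 52,306.20 = kr 127,447.17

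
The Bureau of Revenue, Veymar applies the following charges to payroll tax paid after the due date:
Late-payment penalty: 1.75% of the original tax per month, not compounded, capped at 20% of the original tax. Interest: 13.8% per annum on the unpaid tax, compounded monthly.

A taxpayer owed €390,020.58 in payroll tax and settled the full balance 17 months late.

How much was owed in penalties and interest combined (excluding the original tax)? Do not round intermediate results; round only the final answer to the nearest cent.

Penalty (uncapped): 17 × 1.75% × €390,020.58 = €116,031.12…; cap = 20% × €390,020.58 = €78,004.12… → penalty = €78,004.12…
Interest (13.8%/yr ÷ 12 = 1.15%/month): €390,020.58 × ((1 + 0.0115)^17 − 1) = €83,684.0228…
Penalties + interest = €78,004.1160 + €83,684.0228… = €161,688.14

€161,688.14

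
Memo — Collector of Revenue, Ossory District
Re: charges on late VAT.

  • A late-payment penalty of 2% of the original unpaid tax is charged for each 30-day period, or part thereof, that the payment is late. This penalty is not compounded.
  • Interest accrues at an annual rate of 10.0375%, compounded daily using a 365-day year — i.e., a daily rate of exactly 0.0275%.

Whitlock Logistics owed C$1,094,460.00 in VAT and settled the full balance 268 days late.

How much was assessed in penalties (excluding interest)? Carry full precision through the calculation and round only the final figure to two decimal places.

C$197,002.80

Penalty periods: ⌈268/30⌉ = 9; penalty = 9 × 2% × C$1,094,460.00 = C$197,002.80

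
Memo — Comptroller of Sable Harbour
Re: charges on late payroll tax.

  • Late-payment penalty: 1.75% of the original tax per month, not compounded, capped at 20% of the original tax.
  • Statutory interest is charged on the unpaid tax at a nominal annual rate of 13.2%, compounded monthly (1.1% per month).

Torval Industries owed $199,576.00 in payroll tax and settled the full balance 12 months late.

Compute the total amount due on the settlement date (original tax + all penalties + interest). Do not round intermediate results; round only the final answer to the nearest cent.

Penalty (uncapped): 12 × 1.75% × $199,576.00 = $41,910.96; cap = 20% × $199,576.00 = $39,915.20 → penalty = $39,915.20
Interest: $199,576.00 × ((1 + 0.011)^12 − 1) = $199,576.00 × 0.1402862… = $27,997.7580…
Total = $199,576.00 + $39,915.2000 + $27,997.7580… = $267,488.96

$267,488.96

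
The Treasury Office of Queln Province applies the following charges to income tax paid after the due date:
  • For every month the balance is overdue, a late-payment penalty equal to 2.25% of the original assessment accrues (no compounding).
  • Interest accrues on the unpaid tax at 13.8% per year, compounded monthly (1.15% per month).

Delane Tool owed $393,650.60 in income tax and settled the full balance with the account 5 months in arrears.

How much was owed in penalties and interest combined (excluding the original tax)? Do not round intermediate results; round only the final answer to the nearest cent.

$67,447.23

Late-payment penalty: 5 × 2.25% × $393,650.60 = $44,285.69…
Interest: $393,650.60 × ((1 + 0.0115)^5 − 1) = $393,650.60 × 0.0588378… = $23,161.5339…
Penalties + interest = $44,285.6925 + $23,161.5339… = $67,447.23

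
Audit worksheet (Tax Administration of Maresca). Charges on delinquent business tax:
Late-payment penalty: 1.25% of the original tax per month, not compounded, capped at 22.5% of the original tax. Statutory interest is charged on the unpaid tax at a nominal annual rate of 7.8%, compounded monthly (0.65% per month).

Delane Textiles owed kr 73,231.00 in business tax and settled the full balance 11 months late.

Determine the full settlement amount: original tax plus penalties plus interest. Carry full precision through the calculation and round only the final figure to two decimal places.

Penalty: 11 × 1.25% × kr 73,231.00 = kr 10,069.26… (below the 22.5% cap of kr 16,476.98…)
Interest: kr 73,231.00 × ((1 + 0.0065)^11 − 1) = kr 73,231.00 × 0.0738697… = kr 5,409.5489…
Total = kr 73,231.00 + kr 10,069.2625 + kr 5,409.5489… = kr 88,709.81

kr 88,709.81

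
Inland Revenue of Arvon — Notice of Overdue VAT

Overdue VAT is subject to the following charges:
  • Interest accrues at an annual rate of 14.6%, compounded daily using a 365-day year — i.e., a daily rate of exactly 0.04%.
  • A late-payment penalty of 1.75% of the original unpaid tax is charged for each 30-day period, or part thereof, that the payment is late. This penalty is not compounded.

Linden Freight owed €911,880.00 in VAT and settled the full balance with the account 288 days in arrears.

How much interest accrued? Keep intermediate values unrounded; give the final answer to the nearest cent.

Interest: €911,880.00 × ((1 + 0.0004)^288 − 1) = €911,880.00 × 0.12207199… = €111,315.0051…

€111,315.01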